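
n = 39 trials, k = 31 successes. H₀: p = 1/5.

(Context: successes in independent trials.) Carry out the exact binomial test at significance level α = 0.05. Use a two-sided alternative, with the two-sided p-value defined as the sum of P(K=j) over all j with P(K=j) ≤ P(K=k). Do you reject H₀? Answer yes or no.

reject H₀: yes

Exact binomial: n=39, k=31, p₀=1/5=0.2000
P(X=j) = C(n,j)·p₀^j·(1−p₀)^(n−j); p = Σ P(X=j) over j with P(X=j) ≤ P(X=31)
p-value (two-sided) = 0.00000
At α=0.05: p < α → reject H₀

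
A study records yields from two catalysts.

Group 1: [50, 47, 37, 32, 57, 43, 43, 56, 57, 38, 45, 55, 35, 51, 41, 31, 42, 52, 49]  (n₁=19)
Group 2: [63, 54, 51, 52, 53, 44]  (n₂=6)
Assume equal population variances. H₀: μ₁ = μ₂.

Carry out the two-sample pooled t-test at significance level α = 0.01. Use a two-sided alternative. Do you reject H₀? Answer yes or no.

x̄₁=45.316, s₁=8.327, n₁=19
x̄₂=52.833, s₂=6.113, n₂=6
s_p² = [18·8.327² + 5·6.113²]/23 = 62.3886
SE = √(s_p²·(1/19+1/6)) = 3.6989
t = (45.316−52.833)/3.6989 = -2.0324
df = 23
p-value (two-sided) = 0.05382
At α=0.01: p ≥ α → fail to reject H₀

reject H₀: no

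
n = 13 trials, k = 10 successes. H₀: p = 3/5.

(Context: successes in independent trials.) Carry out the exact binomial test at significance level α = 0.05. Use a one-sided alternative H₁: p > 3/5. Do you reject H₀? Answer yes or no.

Exact binomial: n=13, k=10, p₀=3/5=0.6000
P(X≥10) from Σ C(n,i)·p₀^i·(1−p₀)^(n−i)
p-value (one-sided, H₁ greater) = 0.16858
At α=0.05: p ≥ α → fail to reject H₀

reject H₀: no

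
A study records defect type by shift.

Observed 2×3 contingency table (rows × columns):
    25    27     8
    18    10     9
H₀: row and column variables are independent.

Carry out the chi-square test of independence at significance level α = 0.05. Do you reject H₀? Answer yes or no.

reject H₀: no

Row totals [60, 37], col totals [43, 37, 17], n=97
χ² = (25−26.60)²/26.60 + (27−22.89)²/22.89 + (8−10.52)²/10.52 + (18−16.40)²/16.40 + (10−14.11)²/14.11 + (9−6.48)²/6.48 = 3.7674
df = 2
p-value (upper-tail) = 0.15203
At α=0.05: p ≥ α → fail to reject H₀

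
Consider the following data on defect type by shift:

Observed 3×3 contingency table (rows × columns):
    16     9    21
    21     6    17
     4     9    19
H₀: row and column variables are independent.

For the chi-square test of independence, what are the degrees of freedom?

degrees of freedom = 4

df = (r−1)(c−1) = (3−1)·(3−1) = 4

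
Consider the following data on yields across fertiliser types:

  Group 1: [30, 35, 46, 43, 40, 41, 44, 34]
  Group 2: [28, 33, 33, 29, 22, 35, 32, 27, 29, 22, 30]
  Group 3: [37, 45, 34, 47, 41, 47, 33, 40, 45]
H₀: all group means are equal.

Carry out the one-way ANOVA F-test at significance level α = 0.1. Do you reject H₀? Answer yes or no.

Group means [39.12, 29.09, 41.00], grand mean 35.786
SSB = Σnᵢ(x̄ᵢ−x̄)² = 826.930; SSW = ΣΣ(x−x̄ᵢ)² = 631.784
MSB = 826.930/2 = 413.4651; MSW = 631.784/25 = 25.2714
F = MSB/MSW = 16.3610
df = (2, 25)
p-value (upper-tail) = 0.00003
At α=0.1: p < α → reject H₀

reject H₀: yes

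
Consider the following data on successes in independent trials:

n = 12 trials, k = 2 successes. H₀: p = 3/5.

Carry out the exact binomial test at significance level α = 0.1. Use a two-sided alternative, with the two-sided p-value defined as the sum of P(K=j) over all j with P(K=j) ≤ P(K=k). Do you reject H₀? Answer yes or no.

reject H₀: yes

Exact binomial: n=12, k=2, p₀=3/5=0.6000
P(X=j) = C(n,j)·p₀^j·(1−p₀)^(n−j); p = Σ P(X=j) over j with P(X=j) ≤ P(X=2)
p-value (two-sided) = 0.00499
At α=0.1: p < α → reject H₀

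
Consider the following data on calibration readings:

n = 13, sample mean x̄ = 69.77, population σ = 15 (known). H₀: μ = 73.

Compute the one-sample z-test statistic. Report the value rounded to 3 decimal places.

test statistic = -0.776

SE = σ/√n = 15/√13 = 4.1603
z = (x̄−μ₀)/SE = (69.77−73)/4.1603 = -0.7764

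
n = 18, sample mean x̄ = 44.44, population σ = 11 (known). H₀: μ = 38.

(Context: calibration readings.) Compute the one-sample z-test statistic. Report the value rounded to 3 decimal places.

SE = σ/√n = 11/√18 = 2.5927
z = (x̄−μ₀)/SE = (44.44−38)/2.5927 = 2.4839

test statistic = 2.484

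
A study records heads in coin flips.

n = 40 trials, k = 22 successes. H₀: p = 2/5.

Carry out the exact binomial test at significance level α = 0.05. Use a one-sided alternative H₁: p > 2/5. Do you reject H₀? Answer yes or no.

Exact binomial: n=40, k=22, p₀=2/5=0.4000
P(X≥22) from Σ C(n,i)·p₀^i·(1−p₀)^(n−i)
p-value (one-sided, H₁ greater) = 0.03917
At α=0.05: p < α → reject H₀

reject H₀: yes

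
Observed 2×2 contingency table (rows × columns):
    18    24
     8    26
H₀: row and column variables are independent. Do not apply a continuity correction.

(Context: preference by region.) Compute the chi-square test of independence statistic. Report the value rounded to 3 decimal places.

test statistic = 3.119

Row totals [42, 34], col totals [26, 50], n=76
χ² = (18−14.37)²/14.37 + (24−27.63)²/27.63 + (8−11.63)²/11.63 + (26−22.37)²/22.37 = 3.1186
df = 1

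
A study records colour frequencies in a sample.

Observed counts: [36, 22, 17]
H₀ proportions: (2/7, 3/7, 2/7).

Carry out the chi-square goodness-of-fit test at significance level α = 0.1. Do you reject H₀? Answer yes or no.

reject H₀: yes

n = 75; E_i = n·p_i = [21.43, 32.14, 21.43]
χ² = (36−21.43)²/21.43 + (22−32.14)²/32.14 + (17−21.43)²/21.43 = 14.0244
df = 2
p-value (upper-tail) = 0.00090
At α=0.1: p < α → reject H₀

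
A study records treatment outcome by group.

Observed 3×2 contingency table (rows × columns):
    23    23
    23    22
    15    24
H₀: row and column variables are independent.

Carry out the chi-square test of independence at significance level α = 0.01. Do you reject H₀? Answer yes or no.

reject H₀: no

Row totals [46, 45, 39], col totals [61, 69], n=130
χ² = (23−21.58)²/21.58 + (23−24.42)²/24.42 + (23−21.12)²/21.12 + (22−23.88)²/23.88 + (15−18.30)²/18.30 + (24−20.70)²/20.70 = 1.6129
df = 2
p-value (upper-tail) = 0.44643
At α=0.01: p ≥ α → fail to reject H₀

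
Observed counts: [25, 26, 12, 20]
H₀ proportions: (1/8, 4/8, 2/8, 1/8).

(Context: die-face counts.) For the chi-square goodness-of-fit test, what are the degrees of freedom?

degrees of freedom = 3

df = k − 1 = 4 − 1 = 3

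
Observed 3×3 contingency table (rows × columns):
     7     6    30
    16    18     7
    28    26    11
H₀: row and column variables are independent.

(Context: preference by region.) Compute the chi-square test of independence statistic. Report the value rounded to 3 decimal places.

test statistic = 39.305

Row totals [43, 41, 65], col totals [51, 50, 48], n=149
χ² = (7−14.72)²/14.72 + (6−14.43)²/14.43 + (30−13.85)²/13.85 + (16−14.03)²/14.03 + (18−13.76)²/13.76 + (7−13.21)²/13.21 + (28−22.25)²/22.25 + (26−21.81)²/21.81 + (11−20.94)²/20.94 = 39.3053
df = 4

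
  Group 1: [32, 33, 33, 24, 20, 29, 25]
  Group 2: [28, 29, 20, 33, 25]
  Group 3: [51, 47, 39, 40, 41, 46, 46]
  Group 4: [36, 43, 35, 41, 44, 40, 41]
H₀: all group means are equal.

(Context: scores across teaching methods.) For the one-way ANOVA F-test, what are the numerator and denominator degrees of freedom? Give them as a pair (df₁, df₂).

degrees of freedom = [3, 22]

k = 4 groups, N = 26 total
df = (k−1, N−k) = (4−1, 26−4) = (3, 22)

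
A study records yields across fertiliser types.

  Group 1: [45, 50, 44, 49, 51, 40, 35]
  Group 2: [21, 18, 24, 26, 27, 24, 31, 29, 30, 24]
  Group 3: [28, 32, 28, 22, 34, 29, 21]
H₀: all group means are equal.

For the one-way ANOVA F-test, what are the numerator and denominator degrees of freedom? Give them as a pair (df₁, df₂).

k = 3 groups, N = 24 total
df = (k−1, N−k) = (3−1, 24−3) = (2, 21)

degrees of freedom = [2, 21]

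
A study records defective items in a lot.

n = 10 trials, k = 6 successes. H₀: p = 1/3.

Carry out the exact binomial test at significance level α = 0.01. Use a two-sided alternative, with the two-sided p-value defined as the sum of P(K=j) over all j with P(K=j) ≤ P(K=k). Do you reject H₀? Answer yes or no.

Exact binomial: n=10, k=6, p₀=1/3=0.3333
P(X=j) = C(n,j)·p₀^j·(1−p₀)^(n−j); p = Σ P(X=j) over j with P(X=j) ≤ P(X=6)
p-value (two-sided) = 0.09391
At α=0.01: p ≥ α → fail to reject H₀

reject H₀: no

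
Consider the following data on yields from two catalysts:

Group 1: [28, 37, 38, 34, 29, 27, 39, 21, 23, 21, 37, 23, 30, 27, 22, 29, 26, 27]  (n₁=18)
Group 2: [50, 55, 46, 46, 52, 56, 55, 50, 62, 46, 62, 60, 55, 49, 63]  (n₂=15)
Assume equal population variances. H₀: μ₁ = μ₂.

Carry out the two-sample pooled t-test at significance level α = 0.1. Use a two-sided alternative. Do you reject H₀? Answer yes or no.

reject H₀: yes

x̄₁=28.778, s₁=5.966, n₁=18
x̄₂=53.800, s₂=6.002, n₂=15
s_p² = [17·5.966² + 14·6.002²]/31 = 35.7907
SE = √(s_p²·(1/18+1/15)) = 2.0915
t = (28.778−53.800)/2.0915 = -11.9637
df = 31
p-value (two-sided) = 0.00000
At α=0.1: p < α → reject H₀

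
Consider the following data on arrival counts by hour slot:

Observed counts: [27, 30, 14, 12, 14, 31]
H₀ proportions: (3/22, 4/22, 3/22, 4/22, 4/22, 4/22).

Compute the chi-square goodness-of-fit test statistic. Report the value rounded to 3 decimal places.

n = 128; E_i = n·p_i = [17.45, 23.27, 17.45, 23.27, 23.27, 23.27]
χ² = (27−17.45)²/17.45 + (30−23.27)²/23.27 + (14−17.45)²/17.45 + (12−23.27)²/23.27 + (14−23.27)²/23.27 + (31−23.27)²/23.27 = 19.5690
df = 5

test statistic = 19.569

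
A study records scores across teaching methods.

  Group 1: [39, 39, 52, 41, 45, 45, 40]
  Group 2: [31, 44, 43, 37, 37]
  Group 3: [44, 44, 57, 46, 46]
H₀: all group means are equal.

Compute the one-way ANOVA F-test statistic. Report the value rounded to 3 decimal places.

test statistic = 3.891

Group means [43.00, 38.40, 47.40], grand mean 42.941
SSB = Σnᵢ(x̄ᵢ−x̄)² = 202.541; SSW = ΣΣ(x−x̄ᵢ)² = 364.400
MSB = 202.541/2 = 101.2706; MSW = 364.400/14 = 26.0286
F = MSB/MSW = 3.8907
df = (2, 14)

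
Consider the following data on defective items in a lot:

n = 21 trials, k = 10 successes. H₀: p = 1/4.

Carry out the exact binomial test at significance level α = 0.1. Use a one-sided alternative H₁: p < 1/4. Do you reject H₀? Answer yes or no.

Exact binomial: n=21, k=10, p₀=1/4=0.2500
P(X≤10) from Σ C(n,i)·p₀^i·(1−p₀)^(n−i)
p-value (one-sided, H₁ less) = 0.99358
At α=0.1: p ≥ α → fail to reject H₀

reject H₀: no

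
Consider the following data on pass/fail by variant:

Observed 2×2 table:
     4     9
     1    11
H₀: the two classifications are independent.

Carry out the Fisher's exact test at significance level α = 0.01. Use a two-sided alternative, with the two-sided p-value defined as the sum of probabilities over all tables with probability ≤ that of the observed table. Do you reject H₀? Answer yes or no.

reject H₀: no

Margins: r₁=13, r₂=12, c₁=5, c₂=20, n=25
p_obs = C(13,4)·C(12,1)/C(25,5); sum pmf over tables with pmf ≤ p_obs
p-value (two-sided) = 0.32174
At α=0.01: p ≥ α → fail to reject H₀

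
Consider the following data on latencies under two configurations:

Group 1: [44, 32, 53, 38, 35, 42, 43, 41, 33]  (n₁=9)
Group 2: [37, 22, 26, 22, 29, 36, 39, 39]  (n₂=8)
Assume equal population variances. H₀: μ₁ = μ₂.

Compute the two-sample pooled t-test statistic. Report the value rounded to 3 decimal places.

test statistic = 2.631

x̄₁=40.111, s₁=6.528, n₁=9
x̄₂=31.250, s₂=7.363, n₂=8
s_p² = [8·6.528² + 7·7.363²]/15 = 48.0259
SE = √(s_p²·(1/9+1/8)) = 3.3674
t = (40.111−31.250)/3.3674 = 2.6314
df = 15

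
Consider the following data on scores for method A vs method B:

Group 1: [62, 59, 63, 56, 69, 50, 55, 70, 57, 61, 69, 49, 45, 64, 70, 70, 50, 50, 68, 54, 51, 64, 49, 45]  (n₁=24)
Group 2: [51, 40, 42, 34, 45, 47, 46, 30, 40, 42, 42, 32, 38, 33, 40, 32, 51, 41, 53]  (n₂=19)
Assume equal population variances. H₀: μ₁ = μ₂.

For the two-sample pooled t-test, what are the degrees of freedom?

df = n₁ + n₂ − 2 = 24 + 19 − 2 = 41

degrees of freedom = 41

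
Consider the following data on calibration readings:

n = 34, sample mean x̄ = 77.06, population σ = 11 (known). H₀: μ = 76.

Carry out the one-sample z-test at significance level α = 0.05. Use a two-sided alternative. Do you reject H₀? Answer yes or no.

SE = σ/√n = 11/√34 = 1.8865
z = (x̄−μ₀)/SE = (77.06−76)/1.8865 = 0.5619
p-value (two-sided) = 0.57419
At α=0.05: p ≥ α → fail to reject H₀

reject H₀: no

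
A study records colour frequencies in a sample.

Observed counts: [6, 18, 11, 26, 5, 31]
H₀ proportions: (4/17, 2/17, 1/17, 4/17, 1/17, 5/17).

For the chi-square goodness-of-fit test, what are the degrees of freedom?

degrees of freedom = 5

df = k − 1 = 6 − 1 = 5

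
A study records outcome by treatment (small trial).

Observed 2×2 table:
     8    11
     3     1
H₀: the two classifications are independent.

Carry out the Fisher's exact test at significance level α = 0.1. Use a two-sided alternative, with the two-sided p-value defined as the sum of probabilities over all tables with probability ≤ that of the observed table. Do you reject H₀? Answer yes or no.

Margins: r₁=19, r₂=4, c₁=11, c₂=12, n=23
p_obs = C(19,8)·C(4,3)/C(23,11); sum pmf over tables with pmf ≤ p_obs
p-value (two-sided) = 0.31677
At α=0.1: p ≥ α → fail to reject H₀

reject H₀: no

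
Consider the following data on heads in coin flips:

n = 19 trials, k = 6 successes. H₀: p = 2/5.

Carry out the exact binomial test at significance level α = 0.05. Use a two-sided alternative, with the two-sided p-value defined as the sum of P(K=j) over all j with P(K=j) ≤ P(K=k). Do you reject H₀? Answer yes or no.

Exact binomial: n=19, k=6, p₀=2/5=0.4000
P(X=j) = C(n,j)·p₀^j·(1−p₀)^(n−j); p = Σ P(X=j) over j with P(X=j) ≤ P(X=6)
p-value (two-sided) = 0.49416
At α=0.05: p ≥ α → fail to reject H₀

reject H₀: no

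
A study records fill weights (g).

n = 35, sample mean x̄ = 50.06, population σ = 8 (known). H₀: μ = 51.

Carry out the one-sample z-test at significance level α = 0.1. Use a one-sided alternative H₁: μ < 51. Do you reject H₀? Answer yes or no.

SE = σ/√n = 8/√35 = 1.3522
z = (x̄−μ₀)/SE = (50.06−51)/1.3522 = -0.6951
p-value (one-sided, H₁ less) = 0.24348
At α=0.1: p ≥ α → fail to reject H₀

reject H₀: no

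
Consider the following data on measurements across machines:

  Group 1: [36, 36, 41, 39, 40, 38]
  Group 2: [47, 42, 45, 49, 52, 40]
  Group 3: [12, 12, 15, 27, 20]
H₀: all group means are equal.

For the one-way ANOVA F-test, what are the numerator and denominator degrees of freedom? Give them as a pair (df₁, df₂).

degrees of freedom = [2, 14]

k = 3 groups, N = 17 total
df = (k−1, N−k) = (3−1, 17−3) = (2, 14)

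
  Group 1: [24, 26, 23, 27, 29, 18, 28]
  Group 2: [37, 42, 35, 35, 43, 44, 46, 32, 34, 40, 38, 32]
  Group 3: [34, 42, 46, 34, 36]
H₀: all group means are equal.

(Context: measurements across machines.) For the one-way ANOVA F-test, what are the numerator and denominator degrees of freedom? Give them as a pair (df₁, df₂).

k = 3 groups, N = 24 total
df = (k−1, N−k) = (3−1, 24−3) = (2, 21)

degrees of freedom = [2, 21]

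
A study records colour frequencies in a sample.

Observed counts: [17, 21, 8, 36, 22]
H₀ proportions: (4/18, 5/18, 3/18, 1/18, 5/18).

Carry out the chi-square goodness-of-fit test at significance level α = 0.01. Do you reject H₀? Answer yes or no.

reject H₀: yes

n = 104; E_i = n·p_i = [23.11, 28.89, 17.33, 5.78, 28.89]
χ² = (17−23.11)²/23.11 + (21−28.89)²/28.89 + (8−17.33)²/17.33 + (36−5.78)²/5.78 + (22−28.89)²/28.89 = 168.5240
df = 4
p-value (upper-tail) = 0.00000
At α=0.01: p < α → reject H₀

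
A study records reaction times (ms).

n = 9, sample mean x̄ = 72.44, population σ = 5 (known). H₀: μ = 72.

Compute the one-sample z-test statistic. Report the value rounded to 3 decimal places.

SE = σ/√n = 5/√9 = 1.6667
z = (x̄−μ₀)/SE = (72.44−72)/1.6667 = 0.2640

test statistic = 0.264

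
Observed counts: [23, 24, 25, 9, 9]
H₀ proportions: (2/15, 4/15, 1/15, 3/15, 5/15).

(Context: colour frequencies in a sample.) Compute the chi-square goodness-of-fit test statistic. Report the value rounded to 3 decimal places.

n = 90; E_i = n·p_i = [12.00, 24.00, 6.00, 18.00, 30.00]
χ² = (23−12.00)²/12.00 + (24−24.00)²/24.00 + (25−6.00)²/6.00 + (9−18.00)²/18.00 + (9−30.00)²/30.00 = 89.4500
df = 4

test statistic = 89.450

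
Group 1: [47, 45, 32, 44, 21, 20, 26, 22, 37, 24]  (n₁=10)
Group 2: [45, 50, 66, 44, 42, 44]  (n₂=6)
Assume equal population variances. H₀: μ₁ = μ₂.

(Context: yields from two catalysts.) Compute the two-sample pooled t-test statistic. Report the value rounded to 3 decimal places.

x̄₁=31.800, s₁=10.685, n₁=10
x̄₂=48.500, s₂=8.983, n₂=6
s_p² = [9·10.685² + 5·8.983²]/14 = 102.2214
SE = √(s_p²·(1/10+1/6)) = 5.2210
t = (31.800−48.500)/5.2210 = -3.1986
df = 14

test statistic = -3.199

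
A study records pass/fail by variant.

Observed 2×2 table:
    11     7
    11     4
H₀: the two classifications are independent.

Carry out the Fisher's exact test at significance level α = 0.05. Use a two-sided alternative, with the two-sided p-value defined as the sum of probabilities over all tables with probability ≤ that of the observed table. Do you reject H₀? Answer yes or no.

Margins: r₁=18, r₂=15, c₁=22, c₂=11, n=33
p_obs = C(18,11)·C(15,11)/C(33,22); sum pmf over tables with pmf ≤ p_obs
p-value (two-sided) = 0.71195
At α=0.05: p ≥ α → fail to reject H₀

reject H₀: no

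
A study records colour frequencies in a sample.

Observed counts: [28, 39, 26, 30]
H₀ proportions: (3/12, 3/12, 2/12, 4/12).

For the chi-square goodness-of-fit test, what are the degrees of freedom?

degrees of freedom = 3

df = k − 1 = 4 − 1 = 3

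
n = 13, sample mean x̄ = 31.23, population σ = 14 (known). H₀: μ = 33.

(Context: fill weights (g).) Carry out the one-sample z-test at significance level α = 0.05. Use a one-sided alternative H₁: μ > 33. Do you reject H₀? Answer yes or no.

SE = σ/√n = 14/√13 = 3.8829
z = (x̄−μ₀)/SE = (31.23−33)/3.8829 = -0.4558
p-value (one-sided, H₁ greater) = 0.67575
At α=0.05: p ≥ α → fail to reject H₀

reject H₀: no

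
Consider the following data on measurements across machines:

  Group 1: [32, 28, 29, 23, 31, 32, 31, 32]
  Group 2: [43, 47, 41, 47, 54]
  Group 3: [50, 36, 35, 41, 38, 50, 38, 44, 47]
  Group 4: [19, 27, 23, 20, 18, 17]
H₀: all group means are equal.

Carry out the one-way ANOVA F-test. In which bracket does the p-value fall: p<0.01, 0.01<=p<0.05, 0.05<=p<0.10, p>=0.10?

Group means [29.75, 46.40, 42.11, 20.67], grand mean 34.750
SSB = Σnᵢ(x̄ᵢ−x̄)² = 2556.328; SSW = ΣΣ(x−x̄ᵢ)² = 510.922
MSB = 2556.328/3 = 852.1093; MSW = 510.922/24 = 21.2884
F = MSB/MSW = 40.0269
df = (3, 24)
p-value (upper-tail) = 0.00000
→ bracket: p<0.01

p-value bracket: p<0.01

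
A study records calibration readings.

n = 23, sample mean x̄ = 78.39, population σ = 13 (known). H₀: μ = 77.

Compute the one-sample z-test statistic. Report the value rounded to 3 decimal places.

test statistic = 0.513

SE = σ/√n = 13/√23 = 2.7107
z = (x̄−μ₀)/SE = (78.39−77)/2.7107 = 0.5128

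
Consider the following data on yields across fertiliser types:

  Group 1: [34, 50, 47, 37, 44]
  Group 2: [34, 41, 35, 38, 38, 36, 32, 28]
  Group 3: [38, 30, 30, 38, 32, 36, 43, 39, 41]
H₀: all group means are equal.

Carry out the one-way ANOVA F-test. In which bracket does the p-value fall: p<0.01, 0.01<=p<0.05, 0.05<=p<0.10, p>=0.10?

Group means [42.40, 35.25, 36.33], grand mean 37.318
SSB = Σnᵢ(x̄ᵢ−x̄)² = 172.073; SSW = ΣΣ(x−x̄ᵢ)² = 472.700
MSB = 172.073/2 = 86.0364; MSW = 472.700/19 = 24.8789
F = MSB/MSW = 3.4582
df = (2, 19)
p-value (upper-tail) = 0.05238
→ bracket: 0.05<=p<0.10

p-value bracket: 0.05<=p<0.10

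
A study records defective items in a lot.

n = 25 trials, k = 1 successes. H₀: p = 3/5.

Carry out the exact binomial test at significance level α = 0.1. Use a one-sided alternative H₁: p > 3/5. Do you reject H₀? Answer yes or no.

Exact binomial: n=25, k=1, p₀=3/5=0.6000
P(X≥1) from Σ C(n,i)·p₀^i·(1−p₀)^(n−i)
p-value (one-sided, H₁ greater) = 1.00000
At α=0.1: p ≥ α → fail to reject H₀

reject H₀: no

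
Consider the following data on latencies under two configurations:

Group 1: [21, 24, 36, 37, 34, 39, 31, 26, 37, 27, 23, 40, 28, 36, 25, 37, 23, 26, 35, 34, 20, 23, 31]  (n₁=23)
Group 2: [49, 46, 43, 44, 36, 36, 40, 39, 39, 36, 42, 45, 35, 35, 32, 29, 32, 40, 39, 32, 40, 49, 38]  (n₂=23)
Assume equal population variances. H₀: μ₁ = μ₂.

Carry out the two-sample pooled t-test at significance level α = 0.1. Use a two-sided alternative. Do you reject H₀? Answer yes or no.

x̄₁=30.130, s₁=6.370, n₁=23
x̄₂=38.957, s₂=5.414, n₂=23
s_p² = [22·6.370² + 22·5.414²]/44 = 34.9447
SE = √(s_p²·(1/23+1/23)) = 1.7432
t = (30.130−38.957)/1.7432 = -5.0632
df = 44
p-value (two-sided) = 0.00001
At α=0.1: p < α → reject H₀

reject H₀: yes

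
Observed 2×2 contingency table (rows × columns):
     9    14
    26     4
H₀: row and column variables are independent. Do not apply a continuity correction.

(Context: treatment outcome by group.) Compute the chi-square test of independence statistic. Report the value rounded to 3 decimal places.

test statistic = 13.117

Row totals [23, 30], col totals [35, 18], n=53
χ² = (9−15.19)²/15.19 + (14−7.81)²/7.81 + (26−19.81)²/19.81 + (4−10.19)²/10.19 = 13.1170
df = 1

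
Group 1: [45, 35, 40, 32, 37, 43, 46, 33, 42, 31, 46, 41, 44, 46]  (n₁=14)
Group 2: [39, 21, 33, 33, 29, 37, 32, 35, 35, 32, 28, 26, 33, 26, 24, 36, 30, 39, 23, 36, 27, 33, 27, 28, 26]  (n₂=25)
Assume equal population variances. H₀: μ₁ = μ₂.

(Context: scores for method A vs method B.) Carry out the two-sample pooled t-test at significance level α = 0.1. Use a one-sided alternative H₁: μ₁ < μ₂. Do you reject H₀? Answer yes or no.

x̄₁=40.071, s₁=5.484, n₁=14
x̄₂=30.720, s₂=5.021, n₂=25
s_p² = [13·5.484² + 24·5.021²]/37 = 26.9181
SE = √(s_p²·(1/14+1/25)) = 1.7319
t = (40.071−30.720)/1.7319 = 5.3996
df = 37
p-value (one-sided, H₁ less) = 1.00000
At α=0.1: p ≥ α → fail to reject H₀

reject H₀: no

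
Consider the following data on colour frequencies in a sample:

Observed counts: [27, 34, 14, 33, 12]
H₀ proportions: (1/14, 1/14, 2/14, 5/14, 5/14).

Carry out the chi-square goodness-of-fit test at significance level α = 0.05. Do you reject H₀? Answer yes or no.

n = 120; E_i = n·p_i = [8.57, 8.57, 17.14, 42.86, 42.86]
χ² = (27−8.57)²/8.57 + (34−8.57)²/8.57 + (14−17.14)²/17.14 + (33−42.86)²/42.86 + (12−42.86)²/42.86 = 140.1200
df = 4
p-value (upper-tail) = 0.00000
At α=0.05: p < α → reject H₀

reject H₀: yes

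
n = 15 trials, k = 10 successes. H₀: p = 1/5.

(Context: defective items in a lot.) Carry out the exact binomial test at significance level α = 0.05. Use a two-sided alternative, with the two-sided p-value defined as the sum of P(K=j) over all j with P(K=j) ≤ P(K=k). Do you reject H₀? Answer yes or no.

reject H₀: yes

Exact binomial: n=15, k=10, p₀=1/5=0.2000
P(X=j) = C(n,j)·p₀^j·(1−p₀)^(n−j); p = Σ P(X=j) over j with P(X=j) ≤ P(X=10)
p-value (two-sided) = 0.00011
At α=0.05: p < α → reject H₀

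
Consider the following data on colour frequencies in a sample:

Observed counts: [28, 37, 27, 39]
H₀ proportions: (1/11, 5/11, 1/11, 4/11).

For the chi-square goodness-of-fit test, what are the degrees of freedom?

degrees of freedom = 3

df = k − 1 = 4 − 1 = 3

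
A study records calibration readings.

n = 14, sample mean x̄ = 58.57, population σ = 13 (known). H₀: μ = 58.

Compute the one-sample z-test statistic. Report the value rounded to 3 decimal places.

SE = σ/√n = 13/√14 = 3.4744
z = (x̄−μ₀)/SE = (58.57−58)/3.4744 = 0.1641

test statistic = 0.164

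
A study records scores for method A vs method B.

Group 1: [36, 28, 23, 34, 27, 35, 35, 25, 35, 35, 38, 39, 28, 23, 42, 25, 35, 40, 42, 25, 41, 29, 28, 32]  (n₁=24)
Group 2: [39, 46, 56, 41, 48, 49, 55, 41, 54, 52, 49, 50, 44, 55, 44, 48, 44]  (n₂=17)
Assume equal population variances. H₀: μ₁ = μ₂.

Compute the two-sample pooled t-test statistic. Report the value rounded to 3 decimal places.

x̄₁=32.500, s₁=6.186, n₁=24
x̄₂=47.941, s₂=5.309, n₂=17
s_p² = [23·6.186² + 16·5.309²]/39 = 34.1267
SE = √(s_p²·(1/24+1/17)) = 1.8519
t = (32.500−47.941)/1.8519 = -8.3382
df = 39

test statistic = -8.338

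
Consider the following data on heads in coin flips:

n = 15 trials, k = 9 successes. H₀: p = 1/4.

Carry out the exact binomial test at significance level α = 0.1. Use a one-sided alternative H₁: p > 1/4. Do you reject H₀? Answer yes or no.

reject H₀: yes

Exact binomial: n=15, k=9, p₀=1/4=0.2500
P(X≥9) from Σ C(n,i)·p₀^i·(1−p₀)^(n−i)
p-value (one-sided, H₁ greater) = 0.00419
At α=0.1: p < α → reject H₀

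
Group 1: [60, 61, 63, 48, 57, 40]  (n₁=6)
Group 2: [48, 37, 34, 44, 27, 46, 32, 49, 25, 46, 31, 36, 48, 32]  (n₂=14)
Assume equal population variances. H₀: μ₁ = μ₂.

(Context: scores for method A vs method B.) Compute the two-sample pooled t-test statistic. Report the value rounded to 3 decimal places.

x̄₁=54.833, s₁=8.976, n₁=6
x̄₂=38.214, s₂=8.396, n₂=14
s_p² = [5·8.976² + 13·8.396²]/18 = 73.2884
SE = √(s_p²·(1/6+1/14)) = 4.1773
t = (54.833−38.214)/4.1773 = 3.9784
df = 18

test statistic = 3.978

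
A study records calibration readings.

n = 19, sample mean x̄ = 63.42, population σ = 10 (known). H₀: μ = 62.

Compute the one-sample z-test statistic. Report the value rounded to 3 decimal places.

SE = σ/√n = 10/√19 = 2.2942
z = (x̄−μ₀)/SE = (63.42−62)/2.2942 = 0.6190

test statistic = 0.619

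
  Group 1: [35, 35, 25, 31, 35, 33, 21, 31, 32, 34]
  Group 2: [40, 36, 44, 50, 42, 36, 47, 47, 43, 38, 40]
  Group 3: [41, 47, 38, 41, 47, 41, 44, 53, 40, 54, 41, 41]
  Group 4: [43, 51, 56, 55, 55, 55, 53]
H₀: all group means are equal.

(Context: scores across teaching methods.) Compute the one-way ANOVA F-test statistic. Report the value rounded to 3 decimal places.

test statistic = 28.763

Group means [31.20, 42.09, 44.00, 52.57], grand mean 41.775
SSB = Σnᵢ(x̄ᵢ−x̄)² = 1994.752; SSW = ΣΣ(x−x̄ᵢ)² = 832.223
MSB = 1994.752/3 = 664.9172; MSW = 832.223/36 = 23.1173
F = MSB/MSW = 28.7627
df = (3, 36)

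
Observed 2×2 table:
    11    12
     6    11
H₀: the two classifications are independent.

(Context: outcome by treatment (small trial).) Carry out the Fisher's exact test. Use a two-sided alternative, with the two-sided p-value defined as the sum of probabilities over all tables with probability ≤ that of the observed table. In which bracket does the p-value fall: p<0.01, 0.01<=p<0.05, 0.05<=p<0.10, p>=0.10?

p-value bracket: p>=0.10

Margins: r₁=23, r₂=17, c₁=17, c₂=23, n=40
p_obs = C(23,11)·C(17,6)/C(40,17); sum pmf over tables with pmf ≤ p_obs
p-value (two-sided) = 0.52536
→ bracket: p>=0.10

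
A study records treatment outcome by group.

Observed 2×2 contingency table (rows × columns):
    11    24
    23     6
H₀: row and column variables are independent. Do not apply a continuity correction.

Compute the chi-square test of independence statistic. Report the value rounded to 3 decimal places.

Row totals [35, 29], col totals [34, 30], n=64
χ² = (11−18.59)²/18.59 + (24−16.41)²/16.41 + (23−15.41)²/15.41 + (6−13.59)²/13.59 = 14.6011
df = 1

test statistic = 14.601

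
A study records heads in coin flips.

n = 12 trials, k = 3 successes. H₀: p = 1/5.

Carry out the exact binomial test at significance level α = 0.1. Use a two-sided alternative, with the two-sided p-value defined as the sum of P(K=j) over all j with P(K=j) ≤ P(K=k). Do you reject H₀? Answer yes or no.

Exact binomial: n=12, k=3, p₀=1/5=0.2000
P(X=j) = C(n,j)·p₀^j·(1−p₀)^(n−j); p = Σ P(X=j) over j with P(X=j) ≤ P(X=3)
p-value (two-sided) = 0.71653
At α=0.1: p ≥ α → fail to reject H₀

reject H₀: no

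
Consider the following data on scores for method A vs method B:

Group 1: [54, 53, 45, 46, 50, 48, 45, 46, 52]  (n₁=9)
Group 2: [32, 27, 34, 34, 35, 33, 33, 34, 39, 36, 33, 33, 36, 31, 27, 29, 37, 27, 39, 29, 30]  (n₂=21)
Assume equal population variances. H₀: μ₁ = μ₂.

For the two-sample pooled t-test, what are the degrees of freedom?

df = n₁ + n₂ − 2 = 9 + 21 − 2 = 28

degrees of freedom = 28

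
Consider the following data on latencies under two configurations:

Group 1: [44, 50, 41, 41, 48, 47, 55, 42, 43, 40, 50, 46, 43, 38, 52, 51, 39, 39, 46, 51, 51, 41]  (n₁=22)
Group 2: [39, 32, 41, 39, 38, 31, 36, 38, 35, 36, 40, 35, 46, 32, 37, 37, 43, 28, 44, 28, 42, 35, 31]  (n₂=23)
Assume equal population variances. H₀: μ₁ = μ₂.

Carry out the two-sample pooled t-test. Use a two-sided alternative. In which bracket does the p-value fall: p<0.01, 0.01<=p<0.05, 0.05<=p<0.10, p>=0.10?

x̄₁=45.364, s₁=5.029, n₁=22
x̄₂=36.652, s₂=4.867, n₂=23
s_p² = [21·5.029² + 22·4.867²]/43 = 24.4723
SE = √(s_p²·(1/22+1/23)) = 1.4753
t = (45.364−36.652)/1.4753 = 5.9050
df = 43
p-value (two-sided) = 0.00000
→ bracket: p<0.01

p-value bracket: p<0.01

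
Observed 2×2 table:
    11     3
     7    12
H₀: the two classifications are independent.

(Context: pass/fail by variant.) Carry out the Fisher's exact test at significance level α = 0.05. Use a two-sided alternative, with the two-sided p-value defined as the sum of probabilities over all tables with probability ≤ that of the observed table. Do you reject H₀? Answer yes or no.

reject H₀: yes

Margins: r₁=14, r₂=19, c₁=18, c₂=15, n=33
p_obs = C(14,11)·C(19,7)/C(33,18); sum pmf over tables with pmf ≤ p_obs
p-value (two-sided) = 0.03290
At α=0.05: p < α → reject H₀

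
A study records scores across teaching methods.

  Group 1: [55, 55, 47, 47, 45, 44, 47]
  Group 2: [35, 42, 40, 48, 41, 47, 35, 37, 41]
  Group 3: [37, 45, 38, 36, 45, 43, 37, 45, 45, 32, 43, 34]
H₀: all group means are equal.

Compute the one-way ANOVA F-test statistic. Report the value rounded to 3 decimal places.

Group means [48.57, 40.67, 40.00], grand mean 42.357
SSB = Σnᵢ(x̄ᵢ−x̄)² = 362.714; SSW = ΣΣ(x−x̄ᵢ)² = 553.714
MSB = 362.714/2 = 181.3571; MSW = 553.714/25 = 22.1486
F = MSB/MSW = 8.1882
df = (2, 25)

test statistic = 8.188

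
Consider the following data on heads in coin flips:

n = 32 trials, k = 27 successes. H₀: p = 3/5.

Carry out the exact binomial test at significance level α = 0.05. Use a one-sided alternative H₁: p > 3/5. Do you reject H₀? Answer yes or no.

Exact binomial: n=32, k=27, p₀=3/5=0.6000
P(X≥27) from Σ C(n,i)·p₀^i·(1−p₀)^(n−i)
p-value (one-sided, H₁ greater) = 0.00281
At α=0.05: p < α → reject H₀

reject H₀: yes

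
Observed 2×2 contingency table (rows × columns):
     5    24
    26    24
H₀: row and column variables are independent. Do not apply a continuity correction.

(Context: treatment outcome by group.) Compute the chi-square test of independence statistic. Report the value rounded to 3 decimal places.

test statistic = 9.301

Row totals [29, 50], col totals [31, 48], n=79
χ² = (5−11.38)²/11.38 + (24−17.62)²/17.62 + (26−19.62)²/19.62 + (24−30.38)²/30.38 = 9.3007
df = 1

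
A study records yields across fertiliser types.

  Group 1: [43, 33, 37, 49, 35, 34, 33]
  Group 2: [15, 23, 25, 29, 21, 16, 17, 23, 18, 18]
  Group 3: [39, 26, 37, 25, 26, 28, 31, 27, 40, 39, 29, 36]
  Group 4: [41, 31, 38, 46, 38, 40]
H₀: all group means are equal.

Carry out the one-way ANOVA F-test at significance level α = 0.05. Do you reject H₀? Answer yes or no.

Group means [37.71, 20.50, 31.92, 39.00], grand mean 31.029
SSB = Σnᵢ(x̄ᵢ−x̄)² = 1812.126; SSW = ΣΣ(x−x̄ᵢ)² = 896.845
MSB = 1812.126/3 = 604.0421; MSW = 896.845/31 = 28.9305
F = MSB/MSW = 20.8791
df = (3, 31)
p-value (upper-tail) = 0.00000
At α=0.05: p < α → reject H₀

reject H₀: yes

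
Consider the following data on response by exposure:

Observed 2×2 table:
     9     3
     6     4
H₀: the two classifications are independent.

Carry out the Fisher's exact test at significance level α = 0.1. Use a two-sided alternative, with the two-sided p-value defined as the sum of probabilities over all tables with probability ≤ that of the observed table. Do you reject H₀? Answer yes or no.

Margins: r₁=12, r₂=10, c₁=15, c₂=7, n=22
p_obs = C(12,9)·C(10,6)/C(22,15); sum pmf over tables with pmf ≤ p_obs
p-value (two-sided) = 0.65170
At α=0.1: p ≥ α → fail to reject H₀

reject H₀: no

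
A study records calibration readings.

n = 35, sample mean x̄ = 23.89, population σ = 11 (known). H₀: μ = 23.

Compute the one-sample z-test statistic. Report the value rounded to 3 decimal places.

SE = σ/√n = 11/√35 = 1.8593
z = (x̄−μ₀)/SE = (23.89−23)/1.8593 = 0.4787

test statistic = 0.479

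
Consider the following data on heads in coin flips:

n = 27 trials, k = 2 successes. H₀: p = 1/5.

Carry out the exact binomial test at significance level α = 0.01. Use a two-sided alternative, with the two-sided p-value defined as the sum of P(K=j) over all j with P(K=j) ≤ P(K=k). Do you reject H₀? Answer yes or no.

reject H₀: no

Exact binomial: n=27, k=2, p₀=1/5=0.2000
P(X=j) = C(n,j)·p₀^j·(1−p₀)^(n−j); p = Σ P(X=j) over j with P(X=j) ≤ P(X=2)
p-value (two-sided) = 0.14543
At α=0.01: p ≥ α → fail to reject H₀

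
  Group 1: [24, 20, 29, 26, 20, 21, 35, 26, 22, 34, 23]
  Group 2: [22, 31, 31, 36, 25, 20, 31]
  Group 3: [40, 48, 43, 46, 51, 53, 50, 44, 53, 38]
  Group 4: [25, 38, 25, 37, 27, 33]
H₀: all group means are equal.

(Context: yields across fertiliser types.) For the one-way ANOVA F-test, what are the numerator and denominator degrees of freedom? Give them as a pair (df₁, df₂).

k = 4 groups, N = 34 total
df = (k−1, N−k) = (4−1, 34−4) = (3, 30)

degrees of freedom = [3, 30]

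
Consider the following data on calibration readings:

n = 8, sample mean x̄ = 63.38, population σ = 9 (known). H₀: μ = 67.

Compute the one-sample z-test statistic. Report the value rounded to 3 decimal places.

test statistic = -1.138

SE = σ/√n = 9/√8 = 3.1820
z = (x̄−μ₀)/SE = (63.38−67)/3.1820 = -1.1377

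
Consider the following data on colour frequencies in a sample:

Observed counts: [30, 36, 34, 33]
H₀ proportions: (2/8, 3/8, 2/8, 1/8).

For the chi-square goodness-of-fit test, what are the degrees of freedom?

degrees of freedom = 3

df = k − 1 = 4 − 1 = 3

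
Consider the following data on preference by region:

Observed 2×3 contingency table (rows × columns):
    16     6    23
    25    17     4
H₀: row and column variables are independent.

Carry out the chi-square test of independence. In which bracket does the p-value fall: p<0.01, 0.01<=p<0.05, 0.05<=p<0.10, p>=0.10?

p-value bracket: p<0.01

Row totals [45, 46], col totals [41, 23, 27], n=91
χ² = (16−20.27)²/20.27 + (6−11.37)²/11.37 + (23−13.35)²/13.35 + (25−20.73)²/20.73 + (17−11.63)²/11.63 + (4−13.65)²/13.65 = 20.5983
df = 2
p-value (upper-tail) = 0.00003
→ bracket: p<0.01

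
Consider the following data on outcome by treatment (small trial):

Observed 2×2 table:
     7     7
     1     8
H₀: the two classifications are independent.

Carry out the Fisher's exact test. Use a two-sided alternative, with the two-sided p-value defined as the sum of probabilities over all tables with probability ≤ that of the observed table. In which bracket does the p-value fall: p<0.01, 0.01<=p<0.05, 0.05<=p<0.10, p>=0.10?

p-value bracket: 0.05<=p<0.10

Margins: r₁=14, r₂=9, c₁=8, c₂=15, n=23
p_obs = C(14,7)·C(9,1)/C(23,8); sum pmf over tables with pmf ≤ p_obs
p-value (two-sided) = 0.08576
→ bracket: 0.05<=p<0.10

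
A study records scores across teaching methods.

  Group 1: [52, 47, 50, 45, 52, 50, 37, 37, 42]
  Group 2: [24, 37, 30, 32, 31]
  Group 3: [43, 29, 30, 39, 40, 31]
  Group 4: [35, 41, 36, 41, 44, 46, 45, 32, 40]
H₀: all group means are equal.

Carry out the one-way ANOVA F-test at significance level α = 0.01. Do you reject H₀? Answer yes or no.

reject H₀: yes

Group means [45.78, 30.80, 35.33, 40.00], grand mean 39.241
SSB = Σnᵢ(x̄ᵢ−x̄)² = 837.621; SSW = ΣΣ(x−x̄ᵢ)² = 735.689
MSB = 837.621/3 = 279.2072; MSW = 735.689/25 = 29.4276
F = MSB/MSW = 9.4879
df = (3, 25)
p-value (upper-tail) = 0.00023
At α=0.01: p < α → reject H₀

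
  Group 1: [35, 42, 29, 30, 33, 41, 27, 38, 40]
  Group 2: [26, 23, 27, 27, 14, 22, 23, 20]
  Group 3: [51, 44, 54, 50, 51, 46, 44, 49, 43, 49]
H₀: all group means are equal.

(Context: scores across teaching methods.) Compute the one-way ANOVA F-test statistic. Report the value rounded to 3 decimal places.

Group means [35.00, 22.75, 48.10], grand mean 36.222
SSB = Σnᵢ(x̄ᵢ−x̄)² = 2876.267; SSW = ΣΣ(x−x̄ᵢ)² = 500.400
MSB = 2876.267/2 = 1438.1333; MSW = 500.400/24 = 20.8500
F = MSB/MSW = 68.9752
df = (2, 24)

test statistic = 68.975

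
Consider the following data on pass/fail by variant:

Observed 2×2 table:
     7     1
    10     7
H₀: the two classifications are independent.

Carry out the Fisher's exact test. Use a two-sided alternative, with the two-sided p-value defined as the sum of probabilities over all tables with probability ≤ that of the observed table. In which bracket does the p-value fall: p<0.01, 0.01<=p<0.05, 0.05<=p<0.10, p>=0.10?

p-value bracket: p>=0.10

Margins: r₁=8, r₂=17, c₁=17, c₂=8, n=25
p_obs = C(8,7)·C(17,10)/C(25,17); sum pmf over tables with pmf ≤ p_obs
p-value (two-sided) = 0.20518
→ bracket: p>=0.10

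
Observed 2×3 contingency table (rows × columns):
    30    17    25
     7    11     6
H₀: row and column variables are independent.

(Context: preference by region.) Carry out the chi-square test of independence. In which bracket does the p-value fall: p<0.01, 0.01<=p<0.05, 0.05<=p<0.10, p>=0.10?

p-value bracket: p>=0.10

Row totals [72, 24], col totals [37, 28, 31], n=96
χ² = (30−27.75)²/27.75 + (17−21.00)²/21.00 + (25−23.25)²/23.25 + (7−9.25)²/9.25 + (11−7.00)²/7.00 + (6−7.75)²/7.75 = 4.3042
df = 2
p-value (upper-tail) = 0.11624
→ bracket: p>=0.10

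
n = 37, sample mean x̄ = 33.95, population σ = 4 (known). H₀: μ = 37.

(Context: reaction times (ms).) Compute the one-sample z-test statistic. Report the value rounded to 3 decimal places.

SE = σ/√n = 4/√37 = 0.6576
z = (x̄−μ₀)/SE = (33.95−37)/0.6576 = -4.6381

test statistic = -4.638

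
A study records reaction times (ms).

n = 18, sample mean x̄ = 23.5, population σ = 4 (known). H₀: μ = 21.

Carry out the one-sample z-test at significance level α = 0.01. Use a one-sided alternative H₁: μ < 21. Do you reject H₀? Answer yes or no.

reject H₀: no

SE = σ/√n = 4/√18 = 0.9428
z = (x̄−μ₀)/SE = (23.5−21)/0.9428 = 2.6517
p-value (one-sided, H₁ less) = 0.99600
At α=0.01: p ≥ α → fail to reject H₀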